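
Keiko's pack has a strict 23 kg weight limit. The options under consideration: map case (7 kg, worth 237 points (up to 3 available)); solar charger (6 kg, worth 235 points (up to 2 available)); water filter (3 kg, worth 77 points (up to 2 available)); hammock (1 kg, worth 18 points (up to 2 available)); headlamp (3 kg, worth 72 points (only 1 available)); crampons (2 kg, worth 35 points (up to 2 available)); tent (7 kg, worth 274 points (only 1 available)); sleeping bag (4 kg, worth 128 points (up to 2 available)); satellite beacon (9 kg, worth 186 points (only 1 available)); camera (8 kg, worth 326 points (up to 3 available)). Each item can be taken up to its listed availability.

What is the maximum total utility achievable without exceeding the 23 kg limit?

926

Greedy by ratio would take solar charger + hammock + 2×camera: 23 kg used, total 905.
Replace solar charger and hammock with tent: the trade gains 21 net, giving 926 at 23 kg.
Every other selection either busts 23 kg or exceeds an availability limit or fails to beat 926.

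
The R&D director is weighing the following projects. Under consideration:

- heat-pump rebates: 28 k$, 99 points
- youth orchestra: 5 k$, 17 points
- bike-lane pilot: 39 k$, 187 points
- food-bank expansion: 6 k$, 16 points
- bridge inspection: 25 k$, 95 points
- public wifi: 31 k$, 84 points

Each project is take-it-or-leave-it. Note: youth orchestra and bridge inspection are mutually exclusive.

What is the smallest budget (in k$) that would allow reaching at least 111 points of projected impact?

Need the lightest bundle worth ≥ 111.
food-bank expansion + bridge inspection: 111 projected impact at 31 k$.
Any bundle with less than 31 k$ falls short of 111.

31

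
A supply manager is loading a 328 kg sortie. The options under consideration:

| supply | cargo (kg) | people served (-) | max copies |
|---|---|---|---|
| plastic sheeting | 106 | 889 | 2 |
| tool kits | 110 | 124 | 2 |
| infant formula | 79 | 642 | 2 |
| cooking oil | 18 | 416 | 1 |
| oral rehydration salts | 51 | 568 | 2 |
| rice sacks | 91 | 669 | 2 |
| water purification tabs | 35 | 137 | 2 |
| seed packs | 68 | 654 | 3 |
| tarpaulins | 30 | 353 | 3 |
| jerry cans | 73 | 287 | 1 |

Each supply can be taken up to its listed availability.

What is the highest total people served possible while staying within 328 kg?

The ratio heuristic lands on cooking oil + 2×oral rehydration salts + water purification tabs + seed packs + 3×tarpaulins (3402) but leaves 15 kg idle.
The 65 kg tied up in water purification tabs and tarpaulins is better spent on seed packs — total rises to 3566 (316 kg).

3566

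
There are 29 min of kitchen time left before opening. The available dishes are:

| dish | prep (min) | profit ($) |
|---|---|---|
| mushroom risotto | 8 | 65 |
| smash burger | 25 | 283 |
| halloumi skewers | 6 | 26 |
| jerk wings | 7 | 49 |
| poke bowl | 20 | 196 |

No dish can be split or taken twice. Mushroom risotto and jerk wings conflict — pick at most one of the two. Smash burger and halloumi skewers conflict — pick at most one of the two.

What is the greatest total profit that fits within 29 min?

283

Density check — smash burger 11.32, poke bowl 9.80, mushroom risotto 8.12 are the best per min.
Smash burger uses 25 of the 29 min and totals 283.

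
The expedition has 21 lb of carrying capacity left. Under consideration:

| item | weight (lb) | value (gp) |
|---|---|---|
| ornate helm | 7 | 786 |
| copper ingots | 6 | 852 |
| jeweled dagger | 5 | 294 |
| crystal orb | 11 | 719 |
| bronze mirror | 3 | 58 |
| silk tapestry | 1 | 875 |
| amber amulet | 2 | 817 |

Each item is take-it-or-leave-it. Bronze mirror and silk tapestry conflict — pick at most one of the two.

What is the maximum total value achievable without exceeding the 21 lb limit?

3624

Density check — silk tapestry 875.00, amber amulet 408.50, copper ingots 142.00 are the best per lb.
The ratio ordering already packs tightly: ornate helm + copper ingots + jeweled dagger + silk tapestry + amber amulet, 21 lb, 3624.
Runner-up ornate helm + copper ingots + silk tapestry + amber amulet tops out at 3330.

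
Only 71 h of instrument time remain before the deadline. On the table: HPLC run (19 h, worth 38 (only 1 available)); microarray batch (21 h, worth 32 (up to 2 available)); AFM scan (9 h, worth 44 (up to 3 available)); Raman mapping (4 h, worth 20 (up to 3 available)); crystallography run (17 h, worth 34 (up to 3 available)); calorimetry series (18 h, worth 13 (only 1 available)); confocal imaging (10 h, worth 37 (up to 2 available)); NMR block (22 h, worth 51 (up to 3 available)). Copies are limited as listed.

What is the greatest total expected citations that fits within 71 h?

The ratio heuristic lands on 3×AFM scan + 3×Raman mapping + 2×confocal imaging (266) but leaves 12 h idle.
The 10 h tied up in confocal imaging is better spent on NMR block — total rises to 280 (71 h).
Nothing else within 71 h beats 280.

280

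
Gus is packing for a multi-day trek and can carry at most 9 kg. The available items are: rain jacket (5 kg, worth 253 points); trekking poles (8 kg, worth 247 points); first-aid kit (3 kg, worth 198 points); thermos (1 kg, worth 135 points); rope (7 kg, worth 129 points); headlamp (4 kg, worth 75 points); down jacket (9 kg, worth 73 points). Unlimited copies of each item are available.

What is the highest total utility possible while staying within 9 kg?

1215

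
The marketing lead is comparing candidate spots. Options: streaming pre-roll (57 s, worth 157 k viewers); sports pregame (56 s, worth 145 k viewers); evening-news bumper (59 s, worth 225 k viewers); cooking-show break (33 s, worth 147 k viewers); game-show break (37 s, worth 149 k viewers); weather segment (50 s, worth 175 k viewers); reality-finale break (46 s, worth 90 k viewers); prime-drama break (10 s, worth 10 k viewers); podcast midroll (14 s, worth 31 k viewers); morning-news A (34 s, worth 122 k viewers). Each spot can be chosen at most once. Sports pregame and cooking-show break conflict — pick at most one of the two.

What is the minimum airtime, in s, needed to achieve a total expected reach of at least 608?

Minimise s subject to total expected reach ≥ 608.
evening-news bumper + cooking-show break + game-show break + morning-news A reaches 643 using 163 s.
Any bundle with less than 163 s falls short of 608.

163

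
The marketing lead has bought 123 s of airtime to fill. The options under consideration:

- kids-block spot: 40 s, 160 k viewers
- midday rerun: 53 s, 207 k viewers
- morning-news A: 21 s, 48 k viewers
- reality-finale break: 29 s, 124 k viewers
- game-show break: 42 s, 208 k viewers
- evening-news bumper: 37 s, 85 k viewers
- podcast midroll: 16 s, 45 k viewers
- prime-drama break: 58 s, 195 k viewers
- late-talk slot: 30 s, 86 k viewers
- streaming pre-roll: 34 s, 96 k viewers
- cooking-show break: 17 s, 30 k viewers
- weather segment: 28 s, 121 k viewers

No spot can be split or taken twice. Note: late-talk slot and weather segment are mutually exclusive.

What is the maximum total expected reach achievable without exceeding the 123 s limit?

Ranking by ratio (expected reach/s): game-show break 4.95, weather segment 4.32, reality-finale break 4.28, kids-block spot 4.00.
Taking the top-ratio spots first gives reality-finale break + game-show break + podcast midroll + weather segment for 498 (115 s).
Replace reality-finale break and podcast midroll with midday rerun: the trade gains 38 net, giving 536 at 123 s.
The closest alternative, morning-news A + reality-finale break + game-show break + weather segment, reaches only 501.

536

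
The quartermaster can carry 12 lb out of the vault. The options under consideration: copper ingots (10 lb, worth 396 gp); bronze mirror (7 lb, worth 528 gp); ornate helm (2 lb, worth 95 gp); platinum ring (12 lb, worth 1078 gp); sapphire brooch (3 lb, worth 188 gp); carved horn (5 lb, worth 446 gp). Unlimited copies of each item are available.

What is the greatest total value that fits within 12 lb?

Ranking by ratio (value/lb): platinum ring 89.83, carved horn 89.20, bronze mirror 75.43.
Platinum ring uses 12 of the 12 lb and totals 1078.
No other feasible combination exceeds 1078.

1078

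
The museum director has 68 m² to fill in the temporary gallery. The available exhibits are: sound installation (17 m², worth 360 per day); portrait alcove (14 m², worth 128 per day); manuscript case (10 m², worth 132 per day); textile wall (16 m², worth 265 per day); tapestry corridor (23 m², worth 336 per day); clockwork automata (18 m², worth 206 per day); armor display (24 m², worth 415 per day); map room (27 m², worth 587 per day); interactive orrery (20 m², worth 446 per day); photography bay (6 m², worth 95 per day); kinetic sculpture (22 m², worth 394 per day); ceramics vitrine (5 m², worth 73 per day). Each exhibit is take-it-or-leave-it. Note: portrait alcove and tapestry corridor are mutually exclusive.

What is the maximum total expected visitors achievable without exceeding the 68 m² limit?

By expected visitors per m²: interactive orrery 22.30, map room 21.74, sound installation 21.18 lead.
Best packing: sound installation + map room + interactive orrery — 64 m², 1393 total.

1393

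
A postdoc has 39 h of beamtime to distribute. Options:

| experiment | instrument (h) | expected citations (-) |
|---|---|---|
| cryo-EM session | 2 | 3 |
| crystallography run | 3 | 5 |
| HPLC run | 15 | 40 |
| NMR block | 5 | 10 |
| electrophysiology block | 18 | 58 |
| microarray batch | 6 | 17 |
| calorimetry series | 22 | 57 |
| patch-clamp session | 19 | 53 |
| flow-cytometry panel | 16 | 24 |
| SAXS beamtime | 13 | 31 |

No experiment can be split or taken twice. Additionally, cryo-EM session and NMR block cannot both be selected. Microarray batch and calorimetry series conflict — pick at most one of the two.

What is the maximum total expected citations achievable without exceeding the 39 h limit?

115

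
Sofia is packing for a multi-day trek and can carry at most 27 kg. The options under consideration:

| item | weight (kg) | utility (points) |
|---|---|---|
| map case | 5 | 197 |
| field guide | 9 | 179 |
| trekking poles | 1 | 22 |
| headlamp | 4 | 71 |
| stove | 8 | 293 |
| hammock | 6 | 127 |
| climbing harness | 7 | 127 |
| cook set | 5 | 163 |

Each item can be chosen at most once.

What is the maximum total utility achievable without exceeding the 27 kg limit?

832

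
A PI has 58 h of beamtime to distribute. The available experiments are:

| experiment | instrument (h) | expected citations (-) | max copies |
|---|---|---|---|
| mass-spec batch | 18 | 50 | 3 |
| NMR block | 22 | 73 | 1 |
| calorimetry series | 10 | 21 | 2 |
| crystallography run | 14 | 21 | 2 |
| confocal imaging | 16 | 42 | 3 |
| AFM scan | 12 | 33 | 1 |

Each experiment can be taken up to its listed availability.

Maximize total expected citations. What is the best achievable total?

173

2×mass-spec batch + NMR block uses 58 of the 58 h and totals 173.
Every other selection either busts 58 h or exceeds an availability limit or fails to beat 173.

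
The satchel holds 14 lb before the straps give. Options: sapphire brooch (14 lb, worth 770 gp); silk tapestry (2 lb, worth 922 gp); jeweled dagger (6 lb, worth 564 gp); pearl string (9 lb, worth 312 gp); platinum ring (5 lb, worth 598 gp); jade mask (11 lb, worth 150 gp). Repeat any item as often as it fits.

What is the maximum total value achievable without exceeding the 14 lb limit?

6454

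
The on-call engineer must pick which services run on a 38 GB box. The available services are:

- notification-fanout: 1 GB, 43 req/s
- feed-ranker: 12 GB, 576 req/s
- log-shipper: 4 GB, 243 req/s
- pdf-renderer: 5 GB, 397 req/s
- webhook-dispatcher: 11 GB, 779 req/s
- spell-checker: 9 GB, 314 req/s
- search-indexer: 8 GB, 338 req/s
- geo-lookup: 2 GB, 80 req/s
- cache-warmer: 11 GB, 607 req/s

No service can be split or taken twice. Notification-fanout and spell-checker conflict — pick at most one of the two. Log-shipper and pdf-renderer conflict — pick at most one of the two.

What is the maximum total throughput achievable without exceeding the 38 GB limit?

Taking notification-fanout + pdf-renderer + webhook-dispatcher + search-indexer + geo-lookup + cache-warmer: 38 GB used, 2244 in throughput.
An exhaustive check of the 512 subsets confirms 2244.

2244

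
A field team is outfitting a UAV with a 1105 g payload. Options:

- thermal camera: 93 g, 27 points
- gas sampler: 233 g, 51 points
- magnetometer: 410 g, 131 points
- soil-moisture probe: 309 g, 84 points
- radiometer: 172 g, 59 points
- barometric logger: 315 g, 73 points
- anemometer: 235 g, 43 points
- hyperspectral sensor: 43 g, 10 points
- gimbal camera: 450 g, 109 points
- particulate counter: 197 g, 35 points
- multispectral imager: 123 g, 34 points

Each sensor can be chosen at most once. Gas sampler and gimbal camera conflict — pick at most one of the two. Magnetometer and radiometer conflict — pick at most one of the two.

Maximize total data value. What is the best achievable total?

303

Best packing: thermal camera + gas sampler + magnetometer + soil-moisture probe + hyperspectral sensor — 1088 g, 303 total.
No other feasible combination exceeds 303.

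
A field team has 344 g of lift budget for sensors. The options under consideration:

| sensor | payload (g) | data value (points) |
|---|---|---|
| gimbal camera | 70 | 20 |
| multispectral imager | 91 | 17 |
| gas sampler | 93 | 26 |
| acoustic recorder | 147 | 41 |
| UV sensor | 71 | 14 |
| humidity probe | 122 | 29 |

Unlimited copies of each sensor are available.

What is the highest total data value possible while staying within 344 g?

93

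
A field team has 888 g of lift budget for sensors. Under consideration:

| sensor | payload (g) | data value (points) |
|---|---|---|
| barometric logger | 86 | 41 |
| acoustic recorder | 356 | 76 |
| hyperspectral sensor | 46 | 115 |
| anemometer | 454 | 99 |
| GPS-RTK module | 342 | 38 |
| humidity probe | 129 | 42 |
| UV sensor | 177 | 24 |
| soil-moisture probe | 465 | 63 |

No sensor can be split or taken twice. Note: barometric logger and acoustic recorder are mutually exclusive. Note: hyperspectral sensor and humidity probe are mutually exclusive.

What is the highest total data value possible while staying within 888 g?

290

Acoustic recorder + hyperspectral sensor + anemometer uses 856 of the 888 g and totals 290.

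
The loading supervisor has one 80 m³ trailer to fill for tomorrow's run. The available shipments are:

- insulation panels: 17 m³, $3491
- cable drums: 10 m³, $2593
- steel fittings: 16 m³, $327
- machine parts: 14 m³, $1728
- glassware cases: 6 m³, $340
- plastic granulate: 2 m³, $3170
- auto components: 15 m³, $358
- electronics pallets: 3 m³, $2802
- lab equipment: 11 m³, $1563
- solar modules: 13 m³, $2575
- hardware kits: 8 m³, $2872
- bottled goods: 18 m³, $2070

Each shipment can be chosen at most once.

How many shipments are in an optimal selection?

The maximum revenue within 80 m³ is 20794.
For example insulation panels + cable drums + machine parts + plastic granulate + electronics pallets + lab equipment + solar modules + hardware kits achieves it, using 78 m³.
All optima have 8 shipments.

8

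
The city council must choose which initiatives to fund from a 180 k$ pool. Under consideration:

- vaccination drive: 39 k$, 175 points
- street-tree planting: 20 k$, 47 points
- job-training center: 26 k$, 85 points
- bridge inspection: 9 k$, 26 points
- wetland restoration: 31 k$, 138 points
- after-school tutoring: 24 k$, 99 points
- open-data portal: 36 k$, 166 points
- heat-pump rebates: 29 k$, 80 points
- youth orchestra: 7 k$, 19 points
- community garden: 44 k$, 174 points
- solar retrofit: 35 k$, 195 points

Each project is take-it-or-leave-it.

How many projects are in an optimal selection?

5

Best achievable projected impact is 809.
One optimal bundle: vaccination drive + after-school tutoring + open-data portal + community garden + solar retrofit (178 k$).
Every optimal selection uses 5 projects.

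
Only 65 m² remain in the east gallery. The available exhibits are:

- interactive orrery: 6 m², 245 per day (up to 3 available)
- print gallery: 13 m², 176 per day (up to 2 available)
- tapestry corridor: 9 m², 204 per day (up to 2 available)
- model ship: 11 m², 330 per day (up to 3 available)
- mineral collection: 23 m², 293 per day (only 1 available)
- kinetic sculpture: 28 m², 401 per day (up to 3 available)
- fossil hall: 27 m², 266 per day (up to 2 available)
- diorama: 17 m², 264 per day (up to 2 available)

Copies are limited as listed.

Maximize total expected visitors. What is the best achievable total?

Ranking by ratio (expected visitors/m²): interactive orrery 40.83, model ship 30.00, tapestry corridor 22.67.
Taking 3×interactive orrery + tapestry corridor + 3×model ship: 60 m² used, 1929 in expected visitors.
Every other selection either busts 65 m² or exceeds an availability limit or fails to beat 1929.

1929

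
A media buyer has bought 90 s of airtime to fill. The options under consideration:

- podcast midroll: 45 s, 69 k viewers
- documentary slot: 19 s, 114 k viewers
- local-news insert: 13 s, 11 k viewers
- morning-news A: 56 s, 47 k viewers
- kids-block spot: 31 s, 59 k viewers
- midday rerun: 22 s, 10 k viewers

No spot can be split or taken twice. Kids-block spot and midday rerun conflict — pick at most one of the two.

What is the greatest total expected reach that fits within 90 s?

194

Ranking by ratio (expected reach/s): documentary slot 6.00, kids-block spot 1.90, podcast midroll 1.53, local-news insert 0.85.
Taking podcast midroll + documentary slot + local-news insert: 77 s used, 194 in expected reach.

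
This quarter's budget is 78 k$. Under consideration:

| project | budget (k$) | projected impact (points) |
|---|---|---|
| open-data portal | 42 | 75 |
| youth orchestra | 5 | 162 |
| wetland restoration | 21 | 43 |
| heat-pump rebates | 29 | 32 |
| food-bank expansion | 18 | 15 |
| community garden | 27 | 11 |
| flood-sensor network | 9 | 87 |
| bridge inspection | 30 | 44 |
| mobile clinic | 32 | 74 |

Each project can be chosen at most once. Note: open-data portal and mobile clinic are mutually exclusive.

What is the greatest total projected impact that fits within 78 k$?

367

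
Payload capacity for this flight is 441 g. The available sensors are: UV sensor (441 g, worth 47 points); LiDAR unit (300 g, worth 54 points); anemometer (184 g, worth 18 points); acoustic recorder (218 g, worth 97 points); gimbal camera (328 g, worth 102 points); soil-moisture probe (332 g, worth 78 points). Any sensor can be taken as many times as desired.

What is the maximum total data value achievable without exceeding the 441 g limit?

194

2×acoustic recorder uses 436 of the 441 g and totals 194.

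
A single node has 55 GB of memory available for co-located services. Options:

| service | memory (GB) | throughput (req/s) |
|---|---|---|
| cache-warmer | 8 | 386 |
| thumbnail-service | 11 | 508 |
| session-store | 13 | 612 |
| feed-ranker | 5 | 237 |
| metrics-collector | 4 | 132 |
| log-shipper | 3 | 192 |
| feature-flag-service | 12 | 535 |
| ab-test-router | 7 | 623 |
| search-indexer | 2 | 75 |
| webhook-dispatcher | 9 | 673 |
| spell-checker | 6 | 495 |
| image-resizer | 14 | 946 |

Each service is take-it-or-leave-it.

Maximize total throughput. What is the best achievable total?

3674

By throughput per GB: ab-test-router 89.00, spell-checker 82.50, webhook-dispatcher 74.78, image-resizer 67.57 lead.
The ratio heuristic lands on cache-warmer + feed-ranker + log-shipper + ab-test-router + search-indexer + webhook-dispatcher + spell-checker + image-resizer (3627) but leaves 1 GB idle.
Dropping cache-warmer and search-indexer frees 10 GB; slotting in thumbnail-service (11 GB) lifts the total to 3674 at 55 GB.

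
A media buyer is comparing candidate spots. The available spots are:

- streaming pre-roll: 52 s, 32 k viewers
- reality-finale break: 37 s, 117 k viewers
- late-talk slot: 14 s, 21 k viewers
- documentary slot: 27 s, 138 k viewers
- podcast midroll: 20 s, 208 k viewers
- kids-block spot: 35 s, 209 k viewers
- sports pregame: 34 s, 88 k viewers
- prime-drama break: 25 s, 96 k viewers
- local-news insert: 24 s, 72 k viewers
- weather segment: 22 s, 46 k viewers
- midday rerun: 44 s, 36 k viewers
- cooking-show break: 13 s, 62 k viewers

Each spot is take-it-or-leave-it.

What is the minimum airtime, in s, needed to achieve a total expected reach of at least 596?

95

Look for the lowest-airtime combination reaching 596.
documentary slot + podcast midroll + kids-block spot + cooking-show break reaches 617 using 95 s.
Any bundle with less than 95 s falls short of 596.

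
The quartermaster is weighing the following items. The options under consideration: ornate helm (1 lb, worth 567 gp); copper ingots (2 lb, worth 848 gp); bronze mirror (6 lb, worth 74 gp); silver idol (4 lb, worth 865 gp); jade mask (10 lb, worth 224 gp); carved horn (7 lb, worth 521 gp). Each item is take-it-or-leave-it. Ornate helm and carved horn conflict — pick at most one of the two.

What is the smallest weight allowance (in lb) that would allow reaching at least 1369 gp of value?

3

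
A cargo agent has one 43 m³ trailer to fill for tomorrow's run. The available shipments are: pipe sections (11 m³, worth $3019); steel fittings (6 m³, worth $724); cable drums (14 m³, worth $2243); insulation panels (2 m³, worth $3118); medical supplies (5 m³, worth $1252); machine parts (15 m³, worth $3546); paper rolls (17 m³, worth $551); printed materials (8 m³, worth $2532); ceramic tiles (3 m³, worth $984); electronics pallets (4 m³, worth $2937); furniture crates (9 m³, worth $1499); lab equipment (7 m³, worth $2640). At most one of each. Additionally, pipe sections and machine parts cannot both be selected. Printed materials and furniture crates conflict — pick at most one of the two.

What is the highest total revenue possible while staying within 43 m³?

16482

By revenue per m³: insulation panels 1559.00, electronics pallets 734.25, lab equipment 377.14 lead.
Pipe sections + insulation panels + medical supplies + printed materials + ceramic tiles + electronics pallets + lab equipment uses 40 of the 43 m³ and totals 16482.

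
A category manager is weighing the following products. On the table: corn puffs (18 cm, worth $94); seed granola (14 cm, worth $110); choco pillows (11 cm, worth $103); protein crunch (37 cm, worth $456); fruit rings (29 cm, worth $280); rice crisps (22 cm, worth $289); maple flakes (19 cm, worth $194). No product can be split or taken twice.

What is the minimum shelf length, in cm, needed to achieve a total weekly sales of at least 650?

Need the lightest bundle worth ≥ 650.
protein crunch + maple flakes reaches 650 using 56 cm.
No combination under 56 cm hits 650.

56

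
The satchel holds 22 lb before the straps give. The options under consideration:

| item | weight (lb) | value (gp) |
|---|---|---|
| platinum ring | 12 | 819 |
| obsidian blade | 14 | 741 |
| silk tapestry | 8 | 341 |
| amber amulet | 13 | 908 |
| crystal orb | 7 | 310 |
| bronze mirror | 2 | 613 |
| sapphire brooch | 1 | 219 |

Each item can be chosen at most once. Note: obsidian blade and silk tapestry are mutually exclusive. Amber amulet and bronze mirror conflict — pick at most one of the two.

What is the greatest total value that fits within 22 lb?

Platinum ring + crystal orb + bronze mirror + sapphire brooch uses 22 of the 22 lb and totals 1961.
Runner-up platinum ring + silk tapestry + bronze mirror tops out at 1773.

1961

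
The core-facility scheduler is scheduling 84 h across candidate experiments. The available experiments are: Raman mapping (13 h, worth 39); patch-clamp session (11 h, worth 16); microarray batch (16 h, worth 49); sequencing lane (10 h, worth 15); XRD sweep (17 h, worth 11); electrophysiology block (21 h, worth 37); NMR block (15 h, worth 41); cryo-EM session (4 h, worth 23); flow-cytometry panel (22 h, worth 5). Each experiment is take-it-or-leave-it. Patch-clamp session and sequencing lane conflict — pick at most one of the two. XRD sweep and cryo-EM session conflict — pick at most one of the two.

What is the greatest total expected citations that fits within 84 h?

Density check — cryo-EM session 5.75, microarray batch 3.06, Raman mapping 3.00 are the best per h.
Filling by ratio: Raman mapping + microarray batch + sequencing lane + electrophysiology block + NMR block + cryo-EM session for 204, with 5 h left unused.
Dropping sequencing lane frees 10 h; slotting in patch-clamp session (11 h) lifts the total to 205 at 80 h.
No other feasible combination exceeds 205.

205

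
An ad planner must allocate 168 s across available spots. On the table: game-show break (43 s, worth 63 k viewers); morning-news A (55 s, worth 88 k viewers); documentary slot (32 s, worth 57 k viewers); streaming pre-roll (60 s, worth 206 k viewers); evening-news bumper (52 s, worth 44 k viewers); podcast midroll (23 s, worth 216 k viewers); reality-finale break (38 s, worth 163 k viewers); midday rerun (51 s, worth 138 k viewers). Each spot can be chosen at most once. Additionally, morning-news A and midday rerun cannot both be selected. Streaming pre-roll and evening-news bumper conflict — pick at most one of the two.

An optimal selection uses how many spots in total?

The maximum expected reach within 168 s is 648.
One optimal bundle: game-show break + streaming pre-roll + podcast midroll + reality-finale break (164 s).
Every optimal selection uses 4 spots.

4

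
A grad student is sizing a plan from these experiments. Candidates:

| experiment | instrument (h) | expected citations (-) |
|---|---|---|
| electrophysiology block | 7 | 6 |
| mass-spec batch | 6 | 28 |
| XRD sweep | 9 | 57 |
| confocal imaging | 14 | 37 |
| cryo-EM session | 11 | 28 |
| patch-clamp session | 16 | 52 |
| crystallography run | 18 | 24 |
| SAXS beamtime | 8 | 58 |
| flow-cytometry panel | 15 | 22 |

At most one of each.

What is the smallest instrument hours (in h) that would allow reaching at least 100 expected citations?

17

Look for the lowest-instrument combination reaching 100.
XRD sweep + SAXS beamtime reaches 115 using 17 h.
Any bundle with less than 17 h falls short of 100.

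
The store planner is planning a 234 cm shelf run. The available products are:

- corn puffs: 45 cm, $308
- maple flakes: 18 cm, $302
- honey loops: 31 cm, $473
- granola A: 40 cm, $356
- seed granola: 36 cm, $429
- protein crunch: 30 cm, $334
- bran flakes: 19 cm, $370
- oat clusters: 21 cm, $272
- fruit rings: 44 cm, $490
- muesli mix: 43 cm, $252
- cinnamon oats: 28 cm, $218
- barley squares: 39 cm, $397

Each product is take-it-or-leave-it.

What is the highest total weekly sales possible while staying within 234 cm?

Ranking by ratio (weekly sales/cm): bran flakes 19.47, maple flakes 16.78, honey loops 15.26, oat clusters 12.95.
A density-first pass picks maple flakes + honey loops + seed granola + protein crunch + bran flakes + oat clusters + fruit rings + cinnamon oats — 2888 at 227 cm.
The 72 cm tied up in fruit rings and cinnamon oats is better spent on granola A + barley squares — total rises to 2933 (234 cm).
The closest alternative, maple flakes + honey loops + seed granola + protein crunch + bran flakes + oat clusters + fruit rings + cinnamon oats, reaches only 2888.

2933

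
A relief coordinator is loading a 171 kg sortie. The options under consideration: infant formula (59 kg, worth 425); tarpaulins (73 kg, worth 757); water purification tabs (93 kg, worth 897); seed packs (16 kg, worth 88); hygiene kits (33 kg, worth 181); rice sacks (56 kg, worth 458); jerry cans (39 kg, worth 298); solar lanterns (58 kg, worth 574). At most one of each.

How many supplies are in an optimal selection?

The maximum people served within 171 kg is 1654.
One optimal bundle: tarpaulins + water purification tabs (166 kg).
All optima have 2 supplies.

2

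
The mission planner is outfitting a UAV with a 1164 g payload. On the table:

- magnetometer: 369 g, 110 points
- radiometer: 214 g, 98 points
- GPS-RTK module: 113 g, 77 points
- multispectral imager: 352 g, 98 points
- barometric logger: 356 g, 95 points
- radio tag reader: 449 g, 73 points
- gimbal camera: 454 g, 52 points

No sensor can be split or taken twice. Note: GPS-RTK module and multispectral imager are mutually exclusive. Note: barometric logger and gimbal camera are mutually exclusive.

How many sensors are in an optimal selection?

Best achievable data value is 380.
For example magnetometer + radiometer + GPS-RTK module + barometric logger achieves it, using 1052 g.
Any selection reaching 380 contains exactly 4 sensors.

4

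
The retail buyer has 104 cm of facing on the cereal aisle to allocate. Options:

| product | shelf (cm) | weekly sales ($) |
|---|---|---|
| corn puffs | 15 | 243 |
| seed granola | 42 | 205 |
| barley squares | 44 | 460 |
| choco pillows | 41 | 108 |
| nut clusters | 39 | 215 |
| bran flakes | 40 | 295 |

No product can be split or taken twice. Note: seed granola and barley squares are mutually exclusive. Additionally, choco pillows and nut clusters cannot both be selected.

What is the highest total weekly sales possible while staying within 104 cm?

998

Ranking by ratio (weekly sales/cm): corn puffs 16.20, barley squares 10.45, bran flakes 7.38.
Taking corn puffs + barley squares + bran flakes: 99 cm used, 998 in weekly sales.
The closest alternative, corn puffs + barley squares + nut clusters, reaches only 918.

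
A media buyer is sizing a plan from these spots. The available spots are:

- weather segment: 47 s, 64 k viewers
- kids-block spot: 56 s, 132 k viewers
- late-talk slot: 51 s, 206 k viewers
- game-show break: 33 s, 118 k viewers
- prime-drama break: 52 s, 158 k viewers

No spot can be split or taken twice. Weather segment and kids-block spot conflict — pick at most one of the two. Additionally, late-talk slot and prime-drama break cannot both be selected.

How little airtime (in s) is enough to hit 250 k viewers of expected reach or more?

84

Need the lightest bundle worth ≥ 250.
late-talk slot + game-show break: 324 expected reach at 84 s.
Below 84 s the best achievable stays under 250.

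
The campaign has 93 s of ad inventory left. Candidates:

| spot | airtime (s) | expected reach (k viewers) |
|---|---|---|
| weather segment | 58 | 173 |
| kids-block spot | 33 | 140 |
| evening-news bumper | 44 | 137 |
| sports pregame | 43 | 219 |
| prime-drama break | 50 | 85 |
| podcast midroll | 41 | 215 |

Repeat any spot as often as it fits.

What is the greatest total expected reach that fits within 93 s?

438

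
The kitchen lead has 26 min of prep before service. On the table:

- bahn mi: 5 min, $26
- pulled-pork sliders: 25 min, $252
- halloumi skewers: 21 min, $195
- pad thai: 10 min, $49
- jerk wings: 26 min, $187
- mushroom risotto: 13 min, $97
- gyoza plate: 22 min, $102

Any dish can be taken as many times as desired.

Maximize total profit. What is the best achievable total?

252

Best packing: pulled-pork sliders — 25 min, 252 total.
Nothing else within 26 min beats 252.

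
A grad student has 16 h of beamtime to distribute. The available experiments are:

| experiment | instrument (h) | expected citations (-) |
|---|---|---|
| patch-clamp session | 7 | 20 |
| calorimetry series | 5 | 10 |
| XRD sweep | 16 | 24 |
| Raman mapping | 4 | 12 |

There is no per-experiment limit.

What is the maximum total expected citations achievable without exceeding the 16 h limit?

48

4×Raman mapping uses 16 of the 16 h and totals 48.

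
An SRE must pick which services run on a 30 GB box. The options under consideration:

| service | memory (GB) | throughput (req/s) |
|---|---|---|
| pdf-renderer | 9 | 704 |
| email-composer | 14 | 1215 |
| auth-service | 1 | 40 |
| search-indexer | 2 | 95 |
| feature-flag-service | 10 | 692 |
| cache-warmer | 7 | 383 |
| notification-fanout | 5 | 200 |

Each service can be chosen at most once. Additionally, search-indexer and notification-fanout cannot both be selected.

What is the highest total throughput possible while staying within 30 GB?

2302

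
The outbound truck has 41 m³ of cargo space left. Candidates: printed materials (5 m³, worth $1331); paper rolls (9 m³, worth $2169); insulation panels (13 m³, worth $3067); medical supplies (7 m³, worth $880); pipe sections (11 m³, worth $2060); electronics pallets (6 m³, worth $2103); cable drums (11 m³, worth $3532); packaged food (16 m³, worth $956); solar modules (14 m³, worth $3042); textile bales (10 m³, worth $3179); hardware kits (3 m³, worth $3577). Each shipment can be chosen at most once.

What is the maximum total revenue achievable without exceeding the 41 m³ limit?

14560

Density check — hardware kits 1192.33, electronics pallets 350.50, cable drums 321.09 are the best per m³.
A density-first pass picks printed materials + electronics pallets + cable drums + textile bales + hardware kits — 13722 at 35 m³.
Dropping printed materials frees 5 m³; slotting in paper rolls (9 m³) lifts the total to 14560 at 39 m³.
Nothing else within 41 m³ beats 14560.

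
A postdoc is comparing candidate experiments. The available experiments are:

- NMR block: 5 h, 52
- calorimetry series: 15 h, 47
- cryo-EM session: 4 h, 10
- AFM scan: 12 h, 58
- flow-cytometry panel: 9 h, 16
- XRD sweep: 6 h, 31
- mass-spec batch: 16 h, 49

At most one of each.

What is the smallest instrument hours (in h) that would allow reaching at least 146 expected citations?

27

Look for the lowest-instrument combination reaching 146.
NMR block + cryo-EM session + AFM scan + XRD sweep: 151 expected citations at 27 h.
Any bundle with less than 27 h falls short of 146.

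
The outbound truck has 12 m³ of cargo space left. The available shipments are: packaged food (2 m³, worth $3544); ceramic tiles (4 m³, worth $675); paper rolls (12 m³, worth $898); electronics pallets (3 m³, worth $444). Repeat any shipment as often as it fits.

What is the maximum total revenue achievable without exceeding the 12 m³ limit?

Taking 6×packaged food: 12 m³ used, 21264 in revenue.

21264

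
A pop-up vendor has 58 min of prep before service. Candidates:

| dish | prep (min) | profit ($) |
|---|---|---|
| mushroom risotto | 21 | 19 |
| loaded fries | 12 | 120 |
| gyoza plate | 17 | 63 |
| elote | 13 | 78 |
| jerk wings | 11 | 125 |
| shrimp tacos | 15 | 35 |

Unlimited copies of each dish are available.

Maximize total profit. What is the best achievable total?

The ratio ordering already packs tightly: 5×jerk wings, 55 min, 625.
That's the maximum — no swap from here does better than 625.

625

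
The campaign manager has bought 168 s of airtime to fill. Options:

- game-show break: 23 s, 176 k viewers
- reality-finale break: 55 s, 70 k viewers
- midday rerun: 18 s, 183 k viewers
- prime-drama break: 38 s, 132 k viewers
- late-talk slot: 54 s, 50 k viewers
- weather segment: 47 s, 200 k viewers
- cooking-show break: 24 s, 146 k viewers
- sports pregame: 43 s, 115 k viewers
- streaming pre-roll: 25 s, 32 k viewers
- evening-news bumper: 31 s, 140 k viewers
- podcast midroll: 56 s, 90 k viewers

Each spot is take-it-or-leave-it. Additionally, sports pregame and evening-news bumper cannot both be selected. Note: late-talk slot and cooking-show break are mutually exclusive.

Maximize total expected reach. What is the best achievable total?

By expected reach per s: midday rerun 10.17, game-show break 7.65, cooking-show break 6.08, evening-news bumper 4.52 lead.
Taking game-show break + midday rerun + weather segment + cooking-show break + streaming pre-roll + evening-news bumper: 168 s used, 877 in expected reach.

877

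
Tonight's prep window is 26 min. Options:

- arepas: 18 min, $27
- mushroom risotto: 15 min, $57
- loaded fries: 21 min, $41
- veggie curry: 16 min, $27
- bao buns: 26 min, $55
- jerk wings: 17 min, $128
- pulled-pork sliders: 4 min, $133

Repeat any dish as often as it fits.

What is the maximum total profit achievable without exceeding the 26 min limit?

Taking 6×pulled-pork sliders: 24 min used, 798 in profit.

798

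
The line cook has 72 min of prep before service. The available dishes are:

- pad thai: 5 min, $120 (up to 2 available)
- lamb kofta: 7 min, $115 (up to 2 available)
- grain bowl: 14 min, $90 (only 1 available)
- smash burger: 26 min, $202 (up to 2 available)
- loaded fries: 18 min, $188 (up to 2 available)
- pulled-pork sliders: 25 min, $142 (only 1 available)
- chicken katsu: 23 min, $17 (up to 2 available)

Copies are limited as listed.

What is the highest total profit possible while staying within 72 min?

860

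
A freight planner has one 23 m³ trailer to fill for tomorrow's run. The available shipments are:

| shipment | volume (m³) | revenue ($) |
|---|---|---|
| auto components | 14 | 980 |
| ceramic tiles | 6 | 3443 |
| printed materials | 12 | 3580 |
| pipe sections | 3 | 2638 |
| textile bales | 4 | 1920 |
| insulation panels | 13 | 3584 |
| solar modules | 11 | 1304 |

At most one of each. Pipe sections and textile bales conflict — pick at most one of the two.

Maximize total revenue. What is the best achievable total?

9665

Best packing: ceramic tiles + pipe sections + insulation panels — 22 m³, 9665 total.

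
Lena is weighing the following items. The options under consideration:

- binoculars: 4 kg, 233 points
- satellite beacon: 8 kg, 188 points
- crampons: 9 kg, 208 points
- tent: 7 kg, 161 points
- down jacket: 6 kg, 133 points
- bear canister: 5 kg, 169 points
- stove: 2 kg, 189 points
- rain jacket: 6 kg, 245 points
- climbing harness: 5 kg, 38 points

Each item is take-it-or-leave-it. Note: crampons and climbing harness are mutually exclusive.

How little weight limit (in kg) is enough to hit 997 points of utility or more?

24

Look for the lowest-weight combination reaching 997.
binoculars + tent + bear canister + stove + rain jacket reaches 997 using 24 kg.
No combination under 24 kg hits 997.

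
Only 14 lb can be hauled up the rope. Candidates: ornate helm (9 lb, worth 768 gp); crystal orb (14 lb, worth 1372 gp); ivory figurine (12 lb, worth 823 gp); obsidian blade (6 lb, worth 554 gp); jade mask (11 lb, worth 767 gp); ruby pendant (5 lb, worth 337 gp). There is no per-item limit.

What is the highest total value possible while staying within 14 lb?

Crystal orb uses 14 of the 14 lb and totals 1372.
Every other selection either busts 14 lb or fails to beat 1372.

1372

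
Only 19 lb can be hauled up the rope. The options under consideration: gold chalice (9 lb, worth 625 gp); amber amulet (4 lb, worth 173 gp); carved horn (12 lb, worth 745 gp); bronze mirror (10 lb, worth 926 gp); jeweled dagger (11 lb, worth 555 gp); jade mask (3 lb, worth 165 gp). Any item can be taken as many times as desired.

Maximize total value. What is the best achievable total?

1551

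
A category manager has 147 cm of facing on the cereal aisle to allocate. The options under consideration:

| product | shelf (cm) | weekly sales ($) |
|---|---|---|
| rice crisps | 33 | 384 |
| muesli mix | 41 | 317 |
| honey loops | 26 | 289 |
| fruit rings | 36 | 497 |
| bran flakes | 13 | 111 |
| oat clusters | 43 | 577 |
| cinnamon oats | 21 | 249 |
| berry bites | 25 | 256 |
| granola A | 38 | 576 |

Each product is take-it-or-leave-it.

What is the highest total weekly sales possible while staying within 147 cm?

Density check — granola A 15.16, fruit rings 13.81, oat clusters 13.42 are the best per cm.
Greedy by ratio would take fruit rings + oat clusters + cinnamon oats + granola A: 138 cm used, total 1899.
Replace cinnamon oats with honey loops: the trade gains 40 net, giving 1939 at 143 cm.

1939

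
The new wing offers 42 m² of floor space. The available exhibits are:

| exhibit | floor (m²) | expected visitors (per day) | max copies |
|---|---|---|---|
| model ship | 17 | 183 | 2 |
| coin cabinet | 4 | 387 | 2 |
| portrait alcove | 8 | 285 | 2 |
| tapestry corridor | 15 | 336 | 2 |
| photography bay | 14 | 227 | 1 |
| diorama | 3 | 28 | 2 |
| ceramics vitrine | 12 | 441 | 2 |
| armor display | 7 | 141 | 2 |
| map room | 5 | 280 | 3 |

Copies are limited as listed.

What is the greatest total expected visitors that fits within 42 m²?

2216

Ranking by ratio (expected visitors/m²): coin cabinet 96.75, map room 56.00, ceramics vitrine 36.75.
A density-first pass picks 2×coin cabinet + ceramics vitrine + armor display + 3×map room — 2196 at 42 m².
Replace armor display and map room with ceramics vitrine: the trade gains 20 net, giving 2216 at 42 m².
That's the maximum — no swap from here does better than 2216.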